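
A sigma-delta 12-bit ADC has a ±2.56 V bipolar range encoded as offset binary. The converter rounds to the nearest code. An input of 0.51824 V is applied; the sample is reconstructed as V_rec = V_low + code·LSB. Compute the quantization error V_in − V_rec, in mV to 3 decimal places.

Step size: 5.12 V ÷ 2^12 = 1.250 mV.
(0.51824 − (−2.56))/0.00125 = 2462.5920; round gives code 2463.
Reconstructed: 0.51875 V.
V_in − V_rec = -0.00051 V = -0.510 mV.

-0.510 mV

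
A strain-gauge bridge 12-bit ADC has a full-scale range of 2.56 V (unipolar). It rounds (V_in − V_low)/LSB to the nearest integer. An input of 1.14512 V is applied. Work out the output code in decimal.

code 1832

With 4096 levels over 2.56 V, one step is 0.625 mV.
(1.14512 − 0) / 0.000625 = 1832.192 LSBs.
So the output code is 1832.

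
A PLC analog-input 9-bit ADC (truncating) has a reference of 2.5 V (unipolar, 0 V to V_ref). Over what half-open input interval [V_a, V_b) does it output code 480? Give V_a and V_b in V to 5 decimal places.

[2.34375 V, 2.34863 V)

LSB = 2.5/2^9 = 4.883 mV.
V_a = V_low + 480·LSB = 2.34375 V; V_b = V_low + 481·LSB = 2.34863 V.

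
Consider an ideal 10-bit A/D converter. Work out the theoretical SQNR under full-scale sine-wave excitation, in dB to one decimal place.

62.0 dB

SNR ≈ 6.02·N + 1.76 dB = 6.02·10 + 1.76 = 61.96 dB.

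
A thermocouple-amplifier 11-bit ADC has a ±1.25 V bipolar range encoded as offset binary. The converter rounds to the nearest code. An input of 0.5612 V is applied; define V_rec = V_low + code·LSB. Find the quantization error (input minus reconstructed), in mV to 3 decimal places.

LSB = 2.5/2^11 = 1.221 mV.
(V_in − V_low)/LSB = (0.5612 − (−1.25))/0.0012207 = 1483.7350 → code 1484 (round).
Code 1484 maps back to (−1.25) + 1484×0.0012207 V = 0.56152344 V.
Error = 0.5612 − 0.56152344 = -0.000323437 V = -0.323 mV.

-0.323 mV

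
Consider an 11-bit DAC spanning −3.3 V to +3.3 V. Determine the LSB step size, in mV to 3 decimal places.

Full-scale span = 6.6 V.
LSB = 6.6 / 2^11 = 6.6 / 2048 = 0.00322266 V = 3.223 mV.

3.223 mV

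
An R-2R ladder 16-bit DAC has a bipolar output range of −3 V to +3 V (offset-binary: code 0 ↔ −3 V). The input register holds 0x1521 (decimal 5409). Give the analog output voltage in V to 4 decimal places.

-2.5048 V

LSB = 6 V / 2^16 = 91.55 µV.
Code 0x1521 = 5409 decimal.
V_out = (−3) + 5409 × 9.15527e-05 V = -2.50479 V.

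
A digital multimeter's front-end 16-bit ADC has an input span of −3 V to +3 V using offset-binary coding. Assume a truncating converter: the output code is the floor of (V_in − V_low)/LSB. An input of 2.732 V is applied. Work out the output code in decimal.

Full-scale span = 6 V; LSB = 6/2^16 = 91.55 µV.
Input sits at 62608.725 steps above V_low.
So the output code is 62608.

code 62608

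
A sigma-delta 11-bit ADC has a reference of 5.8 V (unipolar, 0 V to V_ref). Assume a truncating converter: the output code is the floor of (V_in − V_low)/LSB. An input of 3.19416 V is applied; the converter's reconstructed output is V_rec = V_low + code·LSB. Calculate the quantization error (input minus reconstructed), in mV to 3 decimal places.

2.461 mV

LSB = 5.8/2^11 = 2.832 mV.
Scaled input = 1127.8689 LSBs, so code = 1127.
Code 1127 maps back to 0 + 1127×0.00283203 V = 3.1916992 V.
Error = 3.19416 − 3.1916992 = 0.00246078 V = 2.461 mV.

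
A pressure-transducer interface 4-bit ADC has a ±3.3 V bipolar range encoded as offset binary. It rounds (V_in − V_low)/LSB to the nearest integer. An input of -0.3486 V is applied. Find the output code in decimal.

code 7

With 16 levels over 6.6 V, one step is 412.500 mV.
(-0.3486 − (−3.3)) / 0.4125 = 7.155 LSBs.
So the output code is 7.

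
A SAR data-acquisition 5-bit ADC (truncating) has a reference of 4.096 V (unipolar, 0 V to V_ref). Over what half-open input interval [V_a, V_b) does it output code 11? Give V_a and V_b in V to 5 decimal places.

LSB = 4.096/2^5 = 128.000 mV.
V_a = V_low + 11·LSB = 1.408 V; V_b = V_low + 12·LSB = 1.536 V.

[1.40800 V, 1.53600 V)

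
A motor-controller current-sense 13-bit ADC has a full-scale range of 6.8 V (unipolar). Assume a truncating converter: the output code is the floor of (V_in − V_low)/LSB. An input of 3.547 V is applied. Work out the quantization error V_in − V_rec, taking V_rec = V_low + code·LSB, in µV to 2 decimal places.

76.17 µV

One LSB is 6.8 V / 8192 = 0.830 mV.
(3.547 − 0)/0.000830078 = 4273.0918; ⌊·⌋ gives code 4273.
Code 4273 maps back to 0 + 4273×0.000830078 V = 3.5469238 V.
Difference: 7.61719e-05 V → 76.17 µV.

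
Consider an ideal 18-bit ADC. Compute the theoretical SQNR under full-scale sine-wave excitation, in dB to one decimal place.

SNR ≈ 6.02·N + 1.76 dB = 6.02·18 + 1.76 = 110.12 dB.

110.1 dB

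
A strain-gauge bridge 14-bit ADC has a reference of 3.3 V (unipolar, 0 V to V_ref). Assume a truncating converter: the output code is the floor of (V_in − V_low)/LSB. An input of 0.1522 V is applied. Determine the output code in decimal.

Full-scale span = 3.3 V; LSB = 3.3/2^14 = 201.42 µV.
Input sits at 755.650 steps above V_low.
⌊·⌋(755.650) = 755.

code 755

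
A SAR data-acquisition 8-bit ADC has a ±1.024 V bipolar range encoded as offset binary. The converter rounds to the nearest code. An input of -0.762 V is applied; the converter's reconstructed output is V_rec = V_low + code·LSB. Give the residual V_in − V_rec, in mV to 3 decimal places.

LSB = 2.048/2^8 = 8.000 mV.
(-0.762 − (−1.024))/0.008 = 32.7500; round gives code 33.
V_rec = (−1.024) + 33·0.008 = -0.76 V.
Difference: -0.002 V → -2.000 mV.

-2.000 mV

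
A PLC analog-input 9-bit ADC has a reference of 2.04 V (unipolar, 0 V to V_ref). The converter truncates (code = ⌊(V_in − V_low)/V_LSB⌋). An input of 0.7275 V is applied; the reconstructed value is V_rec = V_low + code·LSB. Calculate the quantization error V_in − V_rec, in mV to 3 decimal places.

2.344 mV

LSB = 2.04/2^9 = 3.984 mV.
(0.7275 − 0)/0.00398438 = 182.5882; ⌊·⌋ gives code 182.
Code 182 maps back to 0 + 182×0.00398438 V = 0.72515625 V.
Error = 0.7275 − 0.72515625 = 0.00234375 V = 2.344 mV.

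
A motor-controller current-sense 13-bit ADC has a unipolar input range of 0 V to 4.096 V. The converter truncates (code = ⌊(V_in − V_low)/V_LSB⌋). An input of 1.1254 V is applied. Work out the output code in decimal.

With 8192 levels over 4.096 V, one step is 0.500 mV.
(1.1254 − 0) / 0.0005 = 2250.800 LSBs.
So the output code is 2250.

code 2250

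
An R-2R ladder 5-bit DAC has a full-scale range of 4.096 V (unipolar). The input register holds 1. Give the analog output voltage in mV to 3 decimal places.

LSB = 4.096 V / 2^5 = 128.000 mV.
V_out = 0 + 1 × 0.128 V = 0.128 V.
= 128.000 mV.

128.000 mV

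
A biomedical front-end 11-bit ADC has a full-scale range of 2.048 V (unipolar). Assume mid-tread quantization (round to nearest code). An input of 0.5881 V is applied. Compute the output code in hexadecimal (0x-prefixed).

code 0x24C (decimal 588)

LSB = 2.048 V / 2048 = 1.000 mV.
(0.5881 − 0) / 0.001 = 588.100 LSBs.
Round → code 588.
In hexadecimal (0x-prefixed): 0x24C.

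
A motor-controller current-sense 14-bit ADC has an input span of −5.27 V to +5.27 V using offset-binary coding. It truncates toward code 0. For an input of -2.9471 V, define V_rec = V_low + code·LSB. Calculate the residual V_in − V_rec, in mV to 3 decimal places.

LSB = 10.54/2^14 = 0.643 mV.
Scaled input = 3610.8533 LSBs, so code = 3610.
V_rec = (−5.27) + 3610·0.000643311 = -2.9476489 V.
V_in − V_rec = 0.000548926 V = 0.549 mV.

0.549 mV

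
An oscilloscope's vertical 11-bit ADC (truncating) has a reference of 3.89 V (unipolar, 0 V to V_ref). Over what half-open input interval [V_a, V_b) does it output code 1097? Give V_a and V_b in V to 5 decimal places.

[2.08366 V, 2.08556 V)

LSB = 3.89/2^11 = 1.899 mV.
V_a = V_low + 1097·LSB = 2.08366 V; V_b = V_low + 1098·LSB = 2.08556 V.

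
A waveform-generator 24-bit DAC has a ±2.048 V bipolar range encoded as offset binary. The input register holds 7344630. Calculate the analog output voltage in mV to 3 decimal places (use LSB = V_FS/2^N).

-254.877 mV

LSB = 4.096 V / 2^24 = 0.24 µV.
V_out = (−2.048) + 7344630 × 2.44141e-07 V = -0.254877 V.
= -254.877 mV.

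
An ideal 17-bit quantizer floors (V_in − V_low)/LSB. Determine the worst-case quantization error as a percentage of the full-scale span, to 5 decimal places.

Truncating → worst-case error = 1 LSB = V_FS/2^17, so 100/131072 = 0.000762939 % of full scale.

0.00076 %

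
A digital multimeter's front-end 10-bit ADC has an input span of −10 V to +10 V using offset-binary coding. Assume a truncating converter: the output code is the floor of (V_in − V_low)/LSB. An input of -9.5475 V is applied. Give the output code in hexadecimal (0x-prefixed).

code 0x17 (decimal 23)

LSB = 20 V / 1024 = 19.531 mV.
(-9.5475 − (−10)) / 0.0195312 = 23.168 LSBs.
Floor → code 23.
In hexadecimal (0x-prefixed): 0x17.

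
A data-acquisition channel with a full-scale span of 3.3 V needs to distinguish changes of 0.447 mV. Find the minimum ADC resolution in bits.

Number of steps required ≥ 3.3 V / 0.447 mV = 7382.55.
Need 2^N ≥ 7382.55; 2^12 = 4096, 2^13 = 8192.
Minimum N = 13.

13 bits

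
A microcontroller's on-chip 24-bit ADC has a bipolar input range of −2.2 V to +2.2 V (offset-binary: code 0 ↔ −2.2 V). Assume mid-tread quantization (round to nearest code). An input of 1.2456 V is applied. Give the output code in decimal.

code 13138085

Full-scale span = 4.4 V; LSB = 4.4/2^24 = 0.26 µV.
Input sits at 13138085.329 steps above V_low.
round(13138085.329) = 13138085.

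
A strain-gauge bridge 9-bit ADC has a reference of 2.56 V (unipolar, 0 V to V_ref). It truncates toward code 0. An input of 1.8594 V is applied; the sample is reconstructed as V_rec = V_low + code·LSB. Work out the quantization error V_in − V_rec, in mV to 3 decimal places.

LSB = 2.56/2^9 = 5.000 mV.
(1.8594 − 0)/0.005 = 371.8800; ⌊·⌋ gives code 371.
Reconstructed: 1.855 V.
V_in − V_rec = 0.0044 V = 4.400 mV.

4.400 mV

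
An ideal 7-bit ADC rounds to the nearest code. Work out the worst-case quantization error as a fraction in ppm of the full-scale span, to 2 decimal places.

3906.25 ppm

Rounding → worst-case error = ½ LSB = V_FS/2^8, so 1e+06/256 = 3906.25 ppm of full scale.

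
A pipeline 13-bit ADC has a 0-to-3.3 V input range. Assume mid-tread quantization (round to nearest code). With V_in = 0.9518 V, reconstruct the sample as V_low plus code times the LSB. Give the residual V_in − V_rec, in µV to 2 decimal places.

-92.09 µV

LSB = 3.3/2^13 = 402.83 µV.
Scaled input = 2362.7714 LSBs, so code = 2363.
Reconstructed: 0.95189209 V.
Error = 0.9518 − 0.95189209 = -9.20898e-05 V = -92.09 µV.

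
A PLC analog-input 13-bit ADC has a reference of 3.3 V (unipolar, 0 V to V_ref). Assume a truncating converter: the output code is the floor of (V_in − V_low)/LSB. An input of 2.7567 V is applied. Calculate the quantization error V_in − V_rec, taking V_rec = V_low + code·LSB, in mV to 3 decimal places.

Step size: 3.3 V ÷ 2^13 = 402.83 µV.
(2.7567 − 0)/0.000402832 = 6843.2989; ⌊·⌋ gives code 6843.
Code 6843 maps back to 0 + 6843×0.000402832 V = 2.7565796 V.
V_in − V_rec = 0.00012041 V = 0.120 mV.

0.120 mV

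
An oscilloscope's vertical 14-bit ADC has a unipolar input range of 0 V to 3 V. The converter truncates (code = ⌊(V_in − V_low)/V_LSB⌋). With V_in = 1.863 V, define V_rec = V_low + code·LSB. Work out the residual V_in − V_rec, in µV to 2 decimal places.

One LSB is 3 V / 16384 = 183.11 µV.
(V_in − V_low)/LSB = (1.863 − 0)/0.000183105 = 10174.4640 → code 10174 (floor).
Reconstructed: 1.862915 V.
V_in − V_rec = 8.49609e-05 V = 84.96 µV.

84.96 µV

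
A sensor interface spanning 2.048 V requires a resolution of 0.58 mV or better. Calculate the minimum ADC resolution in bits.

Number of steps required ≥ 2.048 V / 0.58 mV = 3531.03.
Need 2^N ≥ 3531.03; 2^11 = 2048, 2^12 = 4096.
Minimum N = 12.

12 bits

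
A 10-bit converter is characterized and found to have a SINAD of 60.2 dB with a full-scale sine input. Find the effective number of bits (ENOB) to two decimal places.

9.71 bits

ENOB = (SINAD − 1.76) / 6.02 = (60.2 − 1.76)/6.02 = 9.708.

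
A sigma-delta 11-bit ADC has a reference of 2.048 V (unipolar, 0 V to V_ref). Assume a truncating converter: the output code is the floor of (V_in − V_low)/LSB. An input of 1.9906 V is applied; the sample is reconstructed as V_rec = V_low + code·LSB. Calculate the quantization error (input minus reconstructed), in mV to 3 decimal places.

0.600 mV

One LSB is 2.048 V / 2048 = 1.000 mV.
(1.9906 − 0)/0.001 = 1990.6000; ⌊·⌋ gives code 1990.
V_rec = 0 + 1990·0.001 = 1.99 V.
V_in − V_rec = 0.0006 V = 0.600 mV.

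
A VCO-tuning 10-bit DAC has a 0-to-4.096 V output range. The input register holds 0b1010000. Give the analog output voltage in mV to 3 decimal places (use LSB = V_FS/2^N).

LSB = 4.096 V / 2^10 = 4.000 mV.
Code 0b1010000 = 80 decimal.
V_out = 0 + 80 × 0.004 V = 0.32 V.
= 320.000 mV.

320.000 mV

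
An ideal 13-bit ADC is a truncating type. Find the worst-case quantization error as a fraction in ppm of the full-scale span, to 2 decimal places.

122.07 ppm

Truncating → worst-case error = 1 LSB = V_FS/2^13, so 1e+06/8192 = 122.07 ppm of full scale.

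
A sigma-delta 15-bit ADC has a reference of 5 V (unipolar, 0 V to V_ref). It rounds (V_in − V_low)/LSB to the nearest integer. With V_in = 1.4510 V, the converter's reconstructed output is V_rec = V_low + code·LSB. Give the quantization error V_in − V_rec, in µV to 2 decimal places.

41.75 µV

Step size: 5 V ÷ 2^15 = 152.59 µV.
Scaled input = 9509.2736 LSBs, so code = 9509.
Reconstructed: 1.4509583 V.
V_in − V_rec = 4.1748e-05 V = 41.75 µV.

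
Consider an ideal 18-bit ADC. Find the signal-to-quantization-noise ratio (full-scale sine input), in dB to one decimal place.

SNR ≈ 6.02·N + 1.76 dB = 6.02·18 + 1.76 = 110.12 dB.

110.1 dB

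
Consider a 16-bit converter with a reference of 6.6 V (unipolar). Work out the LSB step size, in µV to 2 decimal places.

Full-scale span = 6.6 V.
LSB = 6.6 / 2^16 = 6.6 / 65536 = 0.000100708 V = 100.71 µV.

100.71 µV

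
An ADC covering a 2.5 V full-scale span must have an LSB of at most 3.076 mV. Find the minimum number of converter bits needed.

10 bits

Number of steps required ≥ 2.5 V / 3.076 mV = 812.74.
Need 2^N ≥ 812.74; 2^9 = 512, 2^10 = 1024.
Minimum N = 10.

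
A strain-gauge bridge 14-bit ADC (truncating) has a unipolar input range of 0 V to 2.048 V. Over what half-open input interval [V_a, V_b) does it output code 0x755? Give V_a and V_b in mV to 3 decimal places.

LSB = 2.048/2^14 = 125.00 µV.
Code 0x755 = 1877 decimal.
V_a = V_low + 1877·LSB = 0.234625 V; V_b = V_low + 1878·LSB = 0.23475 V.

[234.625 mV, 234.750 mV)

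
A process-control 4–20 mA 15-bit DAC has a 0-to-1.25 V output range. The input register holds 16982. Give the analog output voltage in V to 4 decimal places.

LSB = 1.25 V / 2^15 = 38.15 µV.
V_out = 0 + 16982 × 3.8147e-05 V = 0.647812 V.

0.6478 V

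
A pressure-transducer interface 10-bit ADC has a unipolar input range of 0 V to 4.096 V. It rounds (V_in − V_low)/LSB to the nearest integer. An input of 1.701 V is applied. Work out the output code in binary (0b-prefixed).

Full-scale span = 4.096 V; LSB = 4.096/2^10 = 4.000 mV.
Input sits at 425.250 steps above V_low.
round(425.250) = 425.
In binary (0b-prefixed): 0b110101001.

code 0b110101001 (decimal 425)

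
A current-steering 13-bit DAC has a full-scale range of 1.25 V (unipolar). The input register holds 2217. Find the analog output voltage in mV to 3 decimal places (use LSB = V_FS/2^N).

LSB = 1.25 V / 2^13 = 152.59 µV.
V_out = 0 + 2217 × 0.000152588 V = 0.338287 V.
= 338.287 mV.

338.287 mV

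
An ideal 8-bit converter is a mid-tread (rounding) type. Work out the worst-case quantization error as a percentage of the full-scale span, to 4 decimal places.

0.1953 %

Rounding → worst-case error = ½ LSB = V_FS/2^9, so 100/512 = 0.195312 % of full scale.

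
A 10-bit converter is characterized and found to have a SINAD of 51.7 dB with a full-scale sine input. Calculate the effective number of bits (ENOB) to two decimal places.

8.30 bits

ENOB = (SINAD − 1.76) / 6.02 = (51.7 − 1.76)/6.02 = 8.296.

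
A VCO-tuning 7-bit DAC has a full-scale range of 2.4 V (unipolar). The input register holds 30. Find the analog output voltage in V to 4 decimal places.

LSB = 2.4 V / 2^7 = 18.750 mV.
V_out = 0 + 30 × 0.01875 V = 0.5625 V.

0.5625 V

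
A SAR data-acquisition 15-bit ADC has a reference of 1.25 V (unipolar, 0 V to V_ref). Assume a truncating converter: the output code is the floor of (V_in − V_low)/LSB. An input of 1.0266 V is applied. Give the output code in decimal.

code 26911

Full-scale span = 1.25 V; LSB = 1.25/2^15 = 38.15 µV.
(V_in − V_low)/LSB = (1.0266 − 0) / 3.8147e-05 = 26911.703.
Floor → code 26911.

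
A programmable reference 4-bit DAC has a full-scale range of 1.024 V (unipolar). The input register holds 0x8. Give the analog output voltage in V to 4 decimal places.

0.5120 V

LSB = 1.024 V / 2^4 = 64.000 mV.
Code 0x8 = 8 decimal.
V_out = 0 + 8 × 0.064 V = 0.512 V.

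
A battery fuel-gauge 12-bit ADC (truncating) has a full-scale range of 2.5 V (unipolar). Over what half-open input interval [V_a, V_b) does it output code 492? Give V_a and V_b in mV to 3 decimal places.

[300.293 mV, 300.903 mV)

LSB = 2.5/2^12 = 0.610 mV.
V_a = V_low + 492·LSB = 0.300293 V; V_b = V_low + 493·LSB = 0.300903 V.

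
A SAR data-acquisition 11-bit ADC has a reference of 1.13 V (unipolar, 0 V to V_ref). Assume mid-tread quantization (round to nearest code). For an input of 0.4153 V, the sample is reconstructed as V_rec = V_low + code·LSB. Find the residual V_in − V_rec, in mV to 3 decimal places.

-0.174 mV

One LSB is 1.13 V / 2048 = 0.552 mV.
(0.4153 − 0)/0.000551758 = 752.6853; round gives code 753.
Code 753 maps back to 0 + 753×0.000551758 V = 0.41547363 V.
Error = 0.4153 − 0.41547363 = -0.000173633 V = -0.174 mV.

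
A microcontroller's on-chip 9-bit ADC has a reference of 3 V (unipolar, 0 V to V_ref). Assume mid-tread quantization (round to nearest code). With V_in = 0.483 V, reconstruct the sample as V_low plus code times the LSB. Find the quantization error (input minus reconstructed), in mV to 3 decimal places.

2.531 mV

LSB = 3/2^9 = 5.859 mV.
Scaled input = 82.4320 LSBs, so code = 82.
Code 82 maps back to 0 + 82×0.00585938 V = 0.48046875 V.
V_in − V_rec = 0.00253125 V = 2.531 mV.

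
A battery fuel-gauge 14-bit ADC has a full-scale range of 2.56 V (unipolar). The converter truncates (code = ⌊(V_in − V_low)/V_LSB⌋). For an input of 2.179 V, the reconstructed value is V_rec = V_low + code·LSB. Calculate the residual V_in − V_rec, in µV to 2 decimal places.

Step size: 2.56 V ÷ 2^14 = 156.25 µV.
Scaled input = 13945.6000 LSBs, so code = 13945.
Code 13945 maps back to 0 + 13945×0.00015625 V = 2.1789062 V.
Difference: 9.375e-05 V → 93.75 µV.

93.75 µV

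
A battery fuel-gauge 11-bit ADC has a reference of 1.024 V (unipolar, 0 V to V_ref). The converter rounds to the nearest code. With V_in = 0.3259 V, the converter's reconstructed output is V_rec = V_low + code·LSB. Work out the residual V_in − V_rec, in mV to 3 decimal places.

-0.100 mV

LSB = 1.024/2^11 = 0.500 mV.
Scaled input = 651.8000 LSBs, so code = 652.
V_rec = 0 + 652·0.0005 = 0.326 V.
Error = 0.3259 − 0.326 = -0.0001 V = -0.100 mV.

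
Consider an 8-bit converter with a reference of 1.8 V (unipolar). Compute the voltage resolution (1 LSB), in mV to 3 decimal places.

7.031 mV

Full-scale span = 1.8 V.
LSB = 1.8 / 2^8 = 1.8 / 256 = 0.00703125 V = 7.031 mV.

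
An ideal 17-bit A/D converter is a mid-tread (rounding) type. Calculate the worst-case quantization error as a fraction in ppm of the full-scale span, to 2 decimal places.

3.81 ppm

Rounding → worst-case error = ½ LSB = V_FS/2^18, so 1e+06/262144 = 3.8147 ppm of full scale.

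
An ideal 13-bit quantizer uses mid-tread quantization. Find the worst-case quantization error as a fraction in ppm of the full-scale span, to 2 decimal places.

Rounding → worst-case error = ½ LSB = V_FS/2^14, so 1e+06/16384 = 61.0352 ppm of full scale.

61.04 ppm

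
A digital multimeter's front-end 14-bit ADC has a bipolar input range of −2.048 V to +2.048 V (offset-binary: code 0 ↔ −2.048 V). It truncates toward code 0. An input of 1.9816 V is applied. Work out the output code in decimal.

code 16118

Full-scale span = 4.096 V; LSB = 4.096/2^14 = 250.00 µV.
(1.9816 − (−2.048)) / 0.00025 = 16118.400 LSBs.
Floor → code 16118.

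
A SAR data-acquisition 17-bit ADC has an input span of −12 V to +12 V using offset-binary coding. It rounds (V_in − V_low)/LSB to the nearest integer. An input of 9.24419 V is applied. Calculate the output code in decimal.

code 116022

Full-scale span = 24 V; LSB = 24/2^17 = 183.11 µV.
Input sits at 116021.603 steps above V_low.
Round → code 116022.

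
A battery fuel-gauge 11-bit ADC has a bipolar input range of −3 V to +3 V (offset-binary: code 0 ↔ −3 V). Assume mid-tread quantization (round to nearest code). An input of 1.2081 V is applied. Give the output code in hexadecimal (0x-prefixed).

Full-scale span = 6 V; LSB = 6/2^11 = 2.930 mV.
Input sits at 1436.365 steps above V_low.
So the output code is 1436.
In hexadecimal (0x-prefixed): 0x59C.

code 0x59C (decimal 1436)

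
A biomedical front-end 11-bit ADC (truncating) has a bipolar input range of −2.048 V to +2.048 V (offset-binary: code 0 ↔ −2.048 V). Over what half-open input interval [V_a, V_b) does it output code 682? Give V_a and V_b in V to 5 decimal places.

LSB = 4.096/2^11 = 2.000 mV.
V_a = V_low + 682·LSB = -0.684 V; V_b = V_low + 683·LSB = -0.682 V.

[-0.68400 V, -0.68200 V)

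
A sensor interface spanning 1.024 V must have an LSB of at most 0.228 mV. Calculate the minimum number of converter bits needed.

Number of steps required ≥ 1.024 V / 0.228 mV = 4491.23.
Need 2^N ≥ 4491.23; 2^12 = 4096, 2^13 = 8192.
Minimum N = 13.

13 bits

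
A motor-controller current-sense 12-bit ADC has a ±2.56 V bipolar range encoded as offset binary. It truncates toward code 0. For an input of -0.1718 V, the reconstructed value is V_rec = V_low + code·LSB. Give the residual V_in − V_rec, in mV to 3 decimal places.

0.700 mV

LSB = 5.12/2^12 = 1.250 mV.
(V_in − V_low)/LSB = (-0.1718 − (−2.56))/0.00125 = 1910.5600 → code 1910 (floor).
Code 1910 maps back to (−2.56) + 1910×0.00125 V = -0.1725 V.
Error = -0.1718 − (−0.1725) = 0.0007 V = 0.700 mV.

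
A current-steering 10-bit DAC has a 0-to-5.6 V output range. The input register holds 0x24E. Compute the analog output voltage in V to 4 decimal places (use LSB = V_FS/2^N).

3.2266 V

LSB = 5.6 V / 2^10 = 5.469 mV.
Code 0x24E = 590 decimal.
V_out = 0 + 590 × 0.00546875 V = 3.22656 V.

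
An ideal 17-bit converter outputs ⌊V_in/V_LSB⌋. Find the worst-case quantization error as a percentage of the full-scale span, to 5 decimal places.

Truncating → worst-case error = 1 LSB = V_FS/2^17, so 100/131072 = 0.000762939 % of full scale.

0.00076 %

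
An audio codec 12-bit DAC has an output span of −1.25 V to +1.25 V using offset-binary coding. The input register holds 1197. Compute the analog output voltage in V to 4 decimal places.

LSB = 2.5 V / 2^12 = 0.610 mV.
V_out = (−1.25) + 1197 × 0.000610352 V = -0.519409 V.

-0.5194 V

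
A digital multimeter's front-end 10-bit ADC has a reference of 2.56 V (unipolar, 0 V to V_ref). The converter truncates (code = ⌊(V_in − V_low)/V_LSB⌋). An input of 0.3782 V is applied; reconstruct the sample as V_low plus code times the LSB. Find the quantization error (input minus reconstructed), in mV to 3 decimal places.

0.700 mV

Step size: 2.56 V ÷ 2^10 = 2.500 mV.
Scaled input = 151.2800 LSBs, so code = 151.
V_rec = 0 + 151·0.0025 = 0.3775 V.
Error = 0.3782 − 0.3775 = 0.0007 V = 0.700 mV.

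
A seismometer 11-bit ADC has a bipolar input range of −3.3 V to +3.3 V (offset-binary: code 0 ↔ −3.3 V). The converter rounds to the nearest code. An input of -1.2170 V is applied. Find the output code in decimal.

LSB = 6.6 V / 2048 = 3.223 mV.
Input sits at 646.361 steps above V_low.
round(646.361) = 646.

code 646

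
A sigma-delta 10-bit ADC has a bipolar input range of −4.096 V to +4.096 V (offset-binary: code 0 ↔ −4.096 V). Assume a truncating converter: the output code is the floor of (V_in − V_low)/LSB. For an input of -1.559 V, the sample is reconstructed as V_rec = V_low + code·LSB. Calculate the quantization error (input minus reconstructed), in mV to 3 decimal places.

Step size: 8.192 V ÷ 2^10 = 8.000 mV.
(-1.559 − (−4.096))/0.008 = 317.1250; ⌊·⌋ gives code 317.
V_rec = (−4.096) + 317·0.008 = -1.56 V.
V_in − V_rec = 0.001 V = 1.000 mV.

1.000 mV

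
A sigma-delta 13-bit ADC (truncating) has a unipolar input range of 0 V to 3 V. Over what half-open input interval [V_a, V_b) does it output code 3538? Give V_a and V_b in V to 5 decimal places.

LSB = 3/2^13 = 366.21 µV.
V_a = V_low + 3538·LSB = 1.29565 V; V_b = V_low + 3539·LSB = 1.29602 V.

[1.29565 V, 1.29602 V)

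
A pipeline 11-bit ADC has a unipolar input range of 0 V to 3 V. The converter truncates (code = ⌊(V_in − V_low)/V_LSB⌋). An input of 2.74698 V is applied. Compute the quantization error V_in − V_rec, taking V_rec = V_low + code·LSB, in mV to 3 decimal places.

One LSB is 3 V / 2048 = 1.465 mV.
(2.74698 − 0)/0.00146484 = 1875.2717; ⌊·⌋ gives code 1875.
Reconstructed: 2.746582 V.
Error = 2.74698 − 2.746582 = 0.000397969 V = 0.398 mV.

0.398 mV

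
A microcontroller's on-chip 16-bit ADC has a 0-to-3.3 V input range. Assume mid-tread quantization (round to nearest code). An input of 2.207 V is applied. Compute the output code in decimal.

code 43830

Full-scale span = 3.3 V; LSB = 3.3/2^16 = 50.35 µV.
(2.207 − 0) / 5.0354e-05 = 43829.682 LSBs.
So the output code is 43830.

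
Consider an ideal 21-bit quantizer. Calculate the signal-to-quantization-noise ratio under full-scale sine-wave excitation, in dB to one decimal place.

SNR ≈ 6.02·N + 1.76 dB = 6.02·21 + 1.76 = 128.18 dB.

128.2 dB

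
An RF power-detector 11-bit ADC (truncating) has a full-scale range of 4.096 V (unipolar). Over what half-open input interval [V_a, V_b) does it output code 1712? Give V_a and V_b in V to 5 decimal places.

[3.42400 V, 3.42600 V)

LSB = 4.096/2^11 = 2.000 mV.
V_a = V_low + 1712·LSB = 3.424 V; V_b = V_low + 1713·LSB = 3.426 V.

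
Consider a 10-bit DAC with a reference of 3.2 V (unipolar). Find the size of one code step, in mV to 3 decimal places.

Full-scale span = 3.2 V.
LSB = 3.2 / 2^10 = 3.2 / 1024 = 0.003125 V = 3.125 mV.

3.125 mV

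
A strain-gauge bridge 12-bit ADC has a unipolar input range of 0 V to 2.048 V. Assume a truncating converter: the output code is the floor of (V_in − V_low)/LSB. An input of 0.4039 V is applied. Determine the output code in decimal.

LSB = 2.048 V / 4096 = 0.500 mV.
Input sits at 807.800 steps above V_low.
Floor → code 807.

code 807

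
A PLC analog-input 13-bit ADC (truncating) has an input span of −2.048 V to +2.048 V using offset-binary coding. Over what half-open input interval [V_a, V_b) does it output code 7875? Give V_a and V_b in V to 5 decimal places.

LSB = 4.096/2^13 = 0.500 mV.
V_a = V_low + 7875·LSB = 1.8895 V; V_b = V_low + 7876·LSB = 1.89 V.

[1.88950 V, 1.89000 V)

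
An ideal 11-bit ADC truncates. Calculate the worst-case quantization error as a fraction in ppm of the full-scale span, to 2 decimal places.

488.28 ppm

Truncating → worst-case error = 1 LSB = V_FS/2^11, so 1e+06/2048 = 488.281 ppm of full scale.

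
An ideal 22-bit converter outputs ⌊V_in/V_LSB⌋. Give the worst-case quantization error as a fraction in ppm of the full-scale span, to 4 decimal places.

0.2384 ppm

Truncating → worst-case error = 1 LSB = V_FS/2^22, so 1e+06/4194304 = 0.238419 ppm of full scale.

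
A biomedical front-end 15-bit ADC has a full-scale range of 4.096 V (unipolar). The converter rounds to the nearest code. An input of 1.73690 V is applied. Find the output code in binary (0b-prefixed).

Full-scale span = 4.096 V; LSB = 4.096/2^15 = 125.00 µV.
Input sits at 13895.200 steps above V_low.
So the output code is 13895.
In binary (0b-prefixed): 0b11011001000111.

code 0b11011001000111 (decimal 13895)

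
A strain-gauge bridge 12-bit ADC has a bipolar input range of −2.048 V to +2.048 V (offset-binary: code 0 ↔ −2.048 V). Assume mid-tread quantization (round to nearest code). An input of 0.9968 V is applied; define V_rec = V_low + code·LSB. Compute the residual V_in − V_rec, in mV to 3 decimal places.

-0.200 mV

One LSB is 4.096 V / 4096 = 1.000 mV.
(0.9968 − (−2.048))/0.001 = 3044.8000; round gives code 3045.
Code 3045 maps back to (−2.048) + 3045×0.001 V = 0.997 V.
V_in − V_rec = -0.0002 V = -0.200 mV.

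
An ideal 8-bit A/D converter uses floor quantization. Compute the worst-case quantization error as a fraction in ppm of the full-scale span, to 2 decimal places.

Truncating → worst-case error = 1 LSB = V_FS/2^8, so 1e+06/256 = 3906.25 ppm of full scale.

3906.25 ppm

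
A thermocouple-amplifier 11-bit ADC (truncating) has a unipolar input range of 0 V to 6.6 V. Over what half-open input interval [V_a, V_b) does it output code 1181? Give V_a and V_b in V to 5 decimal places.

LSB = 6.6/2^11 = 3.223 mV.
V_a = V_low + 1181·LSB = 3.80596 V; V_b = V_low + 1182·LSB = 3.80918 V.

[3.80596 V, 3.80918 V)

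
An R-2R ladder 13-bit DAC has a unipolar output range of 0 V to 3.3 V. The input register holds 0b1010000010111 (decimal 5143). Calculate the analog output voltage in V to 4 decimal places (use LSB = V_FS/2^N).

2.0718 V

LSB = 3.3 V / 2^13 = 402.83 µV.
Code 0b1010000010111 = 5143 decimal.
V_out = 0 + 5143 × 0.000402832 V = 2.07177 V.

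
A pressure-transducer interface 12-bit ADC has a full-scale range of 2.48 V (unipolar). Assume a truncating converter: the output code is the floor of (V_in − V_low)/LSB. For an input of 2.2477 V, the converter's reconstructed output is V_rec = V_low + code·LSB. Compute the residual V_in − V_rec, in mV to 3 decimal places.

0.200 mV

Step size: 2.48 V ÷ 2^12 = 0.605 mV.
(2.2477 − 0)/0.000605469 = 3712.3303; ⌊·⌋ gives code 3712.
V_rec = 0 + 3712·0.000605469 = 2.2475 V.
V_in − V_rec = 0.0002 V = 0.200 mV.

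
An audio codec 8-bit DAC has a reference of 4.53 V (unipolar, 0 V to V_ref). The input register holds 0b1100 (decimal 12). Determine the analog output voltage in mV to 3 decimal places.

LSB = 4.53 V / 2^8 = 17.695 mV.
Code 0b1100 = 12 decimal.
V_out = 0 + 12 × 0.0176953 V = 0.212344 V.
= 212.344 mV.

212.344 mV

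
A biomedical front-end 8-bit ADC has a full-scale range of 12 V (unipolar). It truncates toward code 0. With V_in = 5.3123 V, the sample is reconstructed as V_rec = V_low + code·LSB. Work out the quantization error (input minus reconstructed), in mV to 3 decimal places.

LSB = 12/2^8 = 46.875 mV.
Scaled input = 113.3291 LSBs, so code = 113.
V_rec = 0 + 113·0.046875 = 5.296875 V.
Difference: 0.015425 V → 15.425 mV.

15.425 mV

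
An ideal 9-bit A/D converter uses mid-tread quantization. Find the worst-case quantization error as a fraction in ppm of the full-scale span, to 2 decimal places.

Rounding → worst-case error = ½ LSB = V_FS/2^10, so 1e+06/1024 = 976.562 ppm of full scale.

976.56 ppm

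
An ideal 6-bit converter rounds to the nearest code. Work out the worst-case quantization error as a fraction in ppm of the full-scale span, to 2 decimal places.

Rounding → worst-case error = ½ LSB = V_FS/2^7, so 1e+06/128 = 7812.5 ppm of full scale.

7812.50 ppm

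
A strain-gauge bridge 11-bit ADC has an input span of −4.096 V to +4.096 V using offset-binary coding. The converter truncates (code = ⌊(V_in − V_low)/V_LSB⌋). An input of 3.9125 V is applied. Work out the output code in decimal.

Full-scale span = 8.192 V; LSB = 8.192/2^11 = 4.000 mV.
(V_in − V_low)/LSB = (3.9125 − (−4.096)) / 0.004 = 2002.125.
⌊·⌋(2002.125) = 2002.

code 2002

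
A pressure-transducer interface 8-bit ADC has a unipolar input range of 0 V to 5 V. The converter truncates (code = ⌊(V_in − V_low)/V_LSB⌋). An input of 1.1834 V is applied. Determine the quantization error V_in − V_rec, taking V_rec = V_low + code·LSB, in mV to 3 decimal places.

11.525 mV

Step size: 5 V ÷ 2^8 = 19.531 mV.
(V_in − V_low)/LSB = (1.1834 − 0)/0.0195312 = 60.5901 → code 60 (floor).
V_rec = 0 + 60·0.0195312 = 1.171875 V.
Difference: 0.011525 V → 11.525 mV.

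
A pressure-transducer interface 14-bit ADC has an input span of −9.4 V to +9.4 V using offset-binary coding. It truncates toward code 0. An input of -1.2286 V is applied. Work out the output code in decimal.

code 7121

Full-scale span = 18.8 V; LSB = 18.8/2^14 = 1.147 mV.
Input sits at 7121.288 steps above V_low.
⌊·⌋(7121.288) = 7121.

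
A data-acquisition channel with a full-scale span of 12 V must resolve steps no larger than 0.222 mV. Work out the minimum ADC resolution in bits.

16 bits

Number of steps required ≥ 12 V / 0.222 mV = 54054.05.
Need 2^N ≥ 54054.05; 2^15 = 32768, 2^16 = 65536.
Minimum N = 16.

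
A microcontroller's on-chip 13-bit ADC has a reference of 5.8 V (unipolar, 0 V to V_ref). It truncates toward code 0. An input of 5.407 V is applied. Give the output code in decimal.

code 7636

LSB = 5.8 V / 8192 = 0.708 mV.
Input sits at 7636.921 steps above V_low.
Floor → code 7636.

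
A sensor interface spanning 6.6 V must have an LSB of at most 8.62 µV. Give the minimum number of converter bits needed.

Number of steps required ≥ 6.6 V / 8.62 µV = 765661.25.
Need 2^N ≥ 765661.25; 2^19 = 524288, 2^20 = 1048576.
Minimum N = 20.

20 bits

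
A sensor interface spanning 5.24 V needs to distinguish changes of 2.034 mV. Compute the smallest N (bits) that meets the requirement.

Number of steps required ≥ 5.24 V / 2.034 mV = 2576.20.
Need 2^N ≥ 2576.20; 2^11 = 2048, 2^12 = 4096.
Minimum N = 12.

12 bits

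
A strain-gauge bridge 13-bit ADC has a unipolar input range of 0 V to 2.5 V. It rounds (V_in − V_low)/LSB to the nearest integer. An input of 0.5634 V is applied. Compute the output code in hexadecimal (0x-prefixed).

Full-scale span = 2.5 V; LSB = 2.5/2^13 = 305.18 µV.
Input sits at 1846.149 steps above V_low.
So the output code is 1846.
In hexadecimal (0x-prefixed): 0x736.

code 0x736 (decimal 1846)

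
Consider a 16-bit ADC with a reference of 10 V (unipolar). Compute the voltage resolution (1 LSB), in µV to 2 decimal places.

152.59 µV

Full-scale span = 10 V.
LSB = 10 / 2^16 = 10 / 65536 = 0.000152588 V = 152.59 µV.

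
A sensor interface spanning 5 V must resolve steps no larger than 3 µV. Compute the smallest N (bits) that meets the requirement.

21 bits

Number of steps required ≥ 5 V / 3 µV = 1666666.67.
Need 2^N ≥ 1666666.67; 2^20 = 1048576, 2^21 = 2097152.
Minimum N = 21.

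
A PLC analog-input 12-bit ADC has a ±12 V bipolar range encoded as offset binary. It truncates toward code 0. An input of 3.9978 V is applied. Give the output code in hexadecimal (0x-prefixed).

code 0xAAA (decimal 2730)

LSB = 24 V / 4096 = 5.859 mV.
(3.9978 − (−12)) / 0.00585938 = 2730.291 LSBs.
Floor → code 2730.
In hexadecimal (0x-prefixed): 0xAAA.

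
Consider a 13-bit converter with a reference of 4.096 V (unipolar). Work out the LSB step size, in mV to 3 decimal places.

0.500 mV

Full-scale span = 4.096 V.
LSB = 4.096 / 2^13 = 4.096 / 8192 = 0.0005 V = 0.500 mV.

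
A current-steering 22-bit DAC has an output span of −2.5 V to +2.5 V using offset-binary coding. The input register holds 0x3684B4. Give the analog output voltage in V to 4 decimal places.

LSB = 5 V / 2^22 = 1.19 µV.
Code 0x3684B4 = 3572916 decimal.
V_out = (−2.5) + 3572916 × 1.19209e-06 V = 1.75925 V.

1.7592 V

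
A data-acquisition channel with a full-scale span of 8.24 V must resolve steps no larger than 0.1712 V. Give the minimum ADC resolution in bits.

6 bits

Number of steps required ≥ 8.24 V / 0.1712 V = 48.13.
Need 2^N ≥ 48.13; 2^5 = 32, 2^6 = 64.
Minimum N = 6.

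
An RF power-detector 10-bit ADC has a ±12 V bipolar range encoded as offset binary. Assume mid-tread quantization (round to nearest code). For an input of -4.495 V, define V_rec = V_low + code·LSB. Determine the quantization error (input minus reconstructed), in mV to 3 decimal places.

5.000 mV

Step size: 24 V ÷ 2^10 = 23.438 mV.
Scaled input = 320.2133 LSBs, so code = 320.
Code 320 maps back to (−12) + 320×0.0234375 V = -4.5 V.
Error = -4.495 − (−4.5) = 0.005 V = 5.000 mV.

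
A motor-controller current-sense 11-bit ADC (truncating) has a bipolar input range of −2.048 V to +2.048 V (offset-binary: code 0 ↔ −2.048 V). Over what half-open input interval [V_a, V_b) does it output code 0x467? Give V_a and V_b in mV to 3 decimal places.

LSB = 4.096/2^11 = 2.000 mV.
Code 0x467 = 1127 decimal.
V_a = V_low + 1127·LSB = 0.206 V; V_b = V_low + 1128·LSB = 0.208 V.

[206.000 mV, 208.000 mV)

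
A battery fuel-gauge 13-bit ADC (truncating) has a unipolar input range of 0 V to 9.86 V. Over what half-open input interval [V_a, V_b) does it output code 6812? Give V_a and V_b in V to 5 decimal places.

LSB = 9.86/2^13 = 1.204 mV.
V_a = V_low + 6812·LSB = 8.19901 V; V_b = V_low + 6813·LSB = 8.20022 V.

[8.19901 V, 8.20022 V)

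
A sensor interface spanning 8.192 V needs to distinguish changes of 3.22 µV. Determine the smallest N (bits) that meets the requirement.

22 bits

Number of steps required ≥ 8.192 V / 3.22 µV = 2544099.38.
Need 2^N ≥ 2544099.38; 2^21 = 2097152, 2^22 = 4194304.
Minimum N = 22.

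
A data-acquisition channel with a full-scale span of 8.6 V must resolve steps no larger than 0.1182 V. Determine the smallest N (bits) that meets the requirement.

7 bits

Number of steps required ≥ 8.6 V / 0.1182 V = 72.76.
Need 2^N ≥ 72.76; 2^6 = 64, 2^7 = 128.
Minimum N = 7.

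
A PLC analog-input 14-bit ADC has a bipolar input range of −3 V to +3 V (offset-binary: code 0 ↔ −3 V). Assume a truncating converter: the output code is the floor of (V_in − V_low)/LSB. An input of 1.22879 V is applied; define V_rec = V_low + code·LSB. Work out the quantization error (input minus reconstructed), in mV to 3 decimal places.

LSB = 6/2^14 = 366.21 µV.
(1.22879 − (−3))/0.000366211 = 11547.4159; ⌊·⌋ gives code 11547.
Reconstructed: 1.2286377 V.
Difference: 0.000152305 V → 0.152 mV.

0.152 mV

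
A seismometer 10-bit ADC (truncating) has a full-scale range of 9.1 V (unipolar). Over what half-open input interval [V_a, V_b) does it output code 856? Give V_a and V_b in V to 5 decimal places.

[7.60703 V, 7.61592 V)

LSB = 9.1/2^10 = 8.887 mV.
V_a = V_low + 856·LSB = 7.60703 V; V_b = V_low + 857·LSB = 7.61592 V.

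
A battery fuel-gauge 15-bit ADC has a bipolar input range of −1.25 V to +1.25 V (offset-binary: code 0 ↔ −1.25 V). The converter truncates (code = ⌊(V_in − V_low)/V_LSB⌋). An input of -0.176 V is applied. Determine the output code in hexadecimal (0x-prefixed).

Full-scale span = 2.5 V; LSB = 2.5/2^15 = 76.29 µV.
(V_in − V_low)/LSB = (-0.176 − (−1.25)) / 7.62939e-05 = 14077.133.
⌊·⌋(14077.133) = 14077.
In hexadecimal (0x-prefixed): 0x36FD.

code 0x36FD (decimal 14077)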